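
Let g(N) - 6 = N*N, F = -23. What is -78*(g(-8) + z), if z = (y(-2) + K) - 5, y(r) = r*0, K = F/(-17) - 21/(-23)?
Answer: -2051478/391 ≈ -5246.8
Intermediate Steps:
K = 886/391 (K = -23/(-17) - 21/(-23) = -23*(-1/17) - 21*(-1/23) = 23/17 + 21/23 = 886/391 ≈ 2.2660)
y(r) = 0
z = -1069/391 (z = (0 + 886/391) - 5 = 886/391 - 5 = -1069/391 ≈ -2.7340)
g(N) = 6 + N² (g(N) = 6 + N*N = 6 + N²)
-78*(g(-8) + z) = -78*((6 + (-8)²) - 1069/391) = -78*((6 + 64) - 1069/391) = -78*(70 - 1069/391) = -78*26301/391 = -2051478/391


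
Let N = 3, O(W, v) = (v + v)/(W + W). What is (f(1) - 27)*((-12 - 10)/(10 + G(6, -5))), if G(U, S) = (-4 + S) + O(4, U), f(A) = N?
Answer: 1056/5 ≈ 211.20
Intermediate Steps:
O(W, v) = v/W (O(W, v) = (2*v)/((2*W)) = (2*v)*(1/(2*W)) = v/W)
f(A) = 3
G(U, S) = -4 + S + U/4 (G(U, S) = (-4 + S) + U/4 = -4 + S + U/4)
(f(1) - 27)*((-12 - 10)/(10 + G(6, -5))) = (3 - 27)*((-12 - 10)/(10 + (-4 - 5 + (¼)*6))) = -(-528)/(10 + (-4 - 5 + 3/2)) = -(-528)/(10 - 15/2) = -(-528)/5/2 = -(-528)*2/5 = -24*(-44/5) = 1056/5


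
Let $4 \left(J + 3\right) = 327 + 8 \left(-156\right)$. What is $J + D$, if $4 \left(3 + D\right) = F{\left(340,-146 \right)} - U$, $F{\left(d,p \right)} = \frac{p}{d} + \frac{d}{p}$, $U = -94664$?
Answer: $\frac{1163018561}{49640} \approx 23429.0$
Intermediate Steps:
$F{\left(d,p \right)} = \frac{d}{p} + \frac{p}{d}$
$J = - \frac{933}{4}$ ($J = -3 + \frac{327 + 8 \left(-156\right)}{4} = -3 + \frac{327 - 1248}{4} = -3 + \frac{1}{4} \left(-921\right) = -3 - \frac{921}{4} = - \frac{933}{4} \approx -233.25$)
$D = \frac{1174597091}{49640}$ ($D = -3 + \frac{\left(\frac{340}{-146} - \frac{146}{340}\right) - -94664}{4} = -3 + \frac{\left(340 \left(- \frac{1}{146}\right) - \frac{73}{170}\right) + 94664}{4} = -3 + \frac{\left(- \frac{170}{73} - \frac{73}{170}\right) + 94664}{4} = -3 + \frac{- \frac{34229}{12410} + 94664}{4} = -3 + \frac{1}{4} \cdot \frac{1174746011}{12410} = -3 + \frac{1174746011}{49640} = \frac{1174597091}{49640} \approx 23662.0$)
$J + D = - \frac{933}{4} + \frac{1174597091}{49640} = \frac{1163018561}{49640}$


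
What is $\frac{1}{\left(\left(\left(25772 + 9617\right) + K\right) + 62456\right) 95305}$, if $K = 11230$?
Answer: $\frac{1}{10395392875} \approx 9.6196 \cdot 10^{-11}$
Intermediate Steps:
$\frac{1}{\left(\left(\left(25772 + 9617\right) + K\right) + 62456\right) 95305} = \frac{1}{\left(\left(\left(25772 + 9617\right) + 11230\right) + 62456\right) 95305} = \frac{1}{\left(35389 + 11230\right) + 62456} \cdot \frac{1}{95305} = \frac{1}{46619 + 62456} \cdot \frac{1}{95305} = \frac{1}{109075} \cdot \frac{1}{95305} = \frac{1}{10395392875}$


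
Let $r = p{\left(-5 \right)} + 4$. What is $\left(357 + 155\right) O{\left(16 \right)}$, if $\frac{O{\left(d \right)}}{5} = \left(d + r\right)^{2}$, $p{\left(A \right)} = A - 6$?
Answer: $207360$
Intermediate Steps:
$p{\left(A \right)} = -6 + A$ ($p{\left(A \right)} = A - 6 = -6 + A$)
$r = -7$ ($r = \left(-6 - 5\right) + 4 = -11 + 4 = -7$)
$O{\left(d \right)} = 5 \left(-7 + d\right)^{2}$ ($O{\left(d \right)} = 5 \left(d - 7\right)^{2} = 5 \left(-7 + d\right)^{2}$)
$\left(357 + 155\right) O{\left(16 \right)} = \left(357 + 155\right) 5 \left(-7 + 16\right)^{2} = 512 \cdot 5 \cdot 9^{2} = 512 \cdot 5 \cdot 81 = 512 \cdot 405 = 207360$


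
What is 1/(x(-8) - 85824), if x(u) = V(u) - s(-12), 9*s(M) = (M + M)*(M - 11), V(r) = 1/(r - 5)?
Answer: -39/3349531 ≈ -1.1643e-5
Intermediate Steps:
V(r) = 1/(-5 + r)
s(M) = 2*M*(-11 + M)/9 (s(M) = ((M + M)*(M - 11))/9 = ((2*M)*(-11 + M))/9 = (2*M*(-11 + M))/9 = 2*M*(-11 + M)/9)
x(u) = -184/3 + 1/(-5 + u) (x(u) = 1/(-5 + u) - 2*(-12)*(-11 - 12)/9 = 1/(-5 + u) - 2*(-12)*(-23)/9 = 1/(-5 + u) - 1*184/3 = 1/(-5 + u) - 184/3 = -184/3 + 1/(-5 + u))
1/(x(-8) - 85824) = 1/((923 - 184*(-8))/(3*(-5 - 8)) - 85824) = 1/((⅓)*(923 + 1472)/(-13) - 85824) = 1/((⅓)*(-1/13)*2395 - 85824) = 1/(-2395/39 - 85824) = 1/(-3349531/39) = -39/3349531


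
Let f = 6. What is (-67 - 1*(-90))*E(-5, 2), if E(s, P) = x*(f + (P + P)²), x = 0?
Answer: 0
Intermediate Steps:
E(s, P) = 0 (E(s, P) = 0*(6 + (P + P)²) = 0*(6 + (2*P)²) = 0*(6 + 4*P²) = 0)
(-67 - 1*(-90))*E(-5, 2) = (-67 - 1*(-90))*0 = (-67 + 90)*0 = 23*0 = 0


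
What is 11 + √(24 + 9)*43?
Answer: 11 + 43*√33 ≈ 258.02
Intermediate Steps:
11 + √(24 + 9)*43 = 11 + √33*43 = 11 + 43*√33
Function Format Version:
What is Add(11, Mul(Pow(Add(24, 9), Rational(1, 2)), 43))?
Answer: Add(11, Mul(43, Pow(33, Rational(1, 2)))) ≈ 258.02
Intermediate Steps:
Add(11, Mul(Pow(Add(24, 9), Rational(1, 2)), 43)) = Add(11, Mul(Pow(33, Rational(1, 2)), 43)) = Add(11, Mul(43, Pow(33, Rational(1, 2))))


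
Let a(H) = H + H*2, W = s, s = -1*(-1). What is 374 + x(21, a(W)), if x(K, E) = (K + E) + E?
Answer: 401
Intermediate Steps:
s = 1
W = 1
a(H) = 3*H (a(H) = H + 2*H = 3*H)
x(K, E) = K + 2*E (x(K, E) = (E + K) + E = K + 2*E)
374 + x(21, a(W)) = 374 + (21 + 2*(3*1)) = 374 + (21 + 2*3) = 374 + (21 + 6) = 374 + 27 = 401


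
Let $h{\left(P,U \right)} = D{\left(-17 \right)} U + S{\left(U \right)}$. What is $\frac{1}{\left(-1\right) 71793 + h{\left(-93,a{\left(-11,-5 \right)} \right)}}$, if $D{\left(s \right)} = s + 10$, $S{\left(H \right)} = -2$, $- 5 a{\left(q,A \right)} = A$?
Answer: $- \frac{1}{71802} \approx -1.3927 \cdot 10^{-5}$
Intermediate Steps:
$a{\left(q,A \right)} = - \frac{A}{5}$
$D{\left(s \right)} = 10 + s$
$h{\left(P,U \right)} = -2 - 7 U$ ($h{\left(P,U \right)} = \left(10 - 17\right) U - 2 = - 7 U - 2 = -2 - 7 U$)
$\frac{1}{\left(-1\right) 71793 + h{\left(-93,a{\left(-11,-5 \right)} \right)}} = \frac{1}{\left(-1\right) 71793 - \left(2 + 7 \left(\left(- \frac{1}{5}\right) \left(-5\right)\right)\right)} = \frac{1}{-71793 - 9} = \frac{1}{-71802} = - \frac{1}{71802}$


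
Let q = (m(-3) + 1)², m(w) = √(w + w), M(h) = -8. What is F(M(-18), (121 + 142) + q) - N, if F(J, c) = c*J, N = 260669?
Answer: -262733 - 16*I*√6 ≈ -2.6273e+5 - 39.192*I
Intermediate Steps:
m(w) = √2*√w (m(w) = √(2*w) = √2*√w)
q = (1 + I*√6)² (q = (√2*√(-3) + 1)² = (√2*(I*√3) + 1)² = (I*√6 + 1)² = (1 + I*√6)² ≈ -5.0 + 4.899*I)
F(J, c) = J*c
F(M(-18), (121 + 142) + q) - N = -8*((121 + 142) + (1 + I*√6)²) - 1*260669 = -8*(263 + (1 + I*√6)²) - 260669 = (-2104 - 8*(1 + I*√6)²) - 260669 = -262773 - 8*(1 + I*√6)²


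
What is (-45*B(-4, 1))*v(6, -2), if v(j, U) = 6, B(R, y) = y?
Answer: -270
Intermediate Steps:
(-45*B(-4, 1))*v(6, -2) = -45*1*6 = -45*6 = -270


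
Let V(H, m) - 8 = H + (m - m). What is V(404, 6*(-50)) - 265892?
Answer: -265480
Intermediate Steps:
V(H, m) = 8 + H (V(H, m) = 8 + (H + (m - m)) = 8 + (H + 0) = 8 + H)
V(404, 6*(-50)) - 265892 = (8 + 404) - 265892 = 412 - 265892 = -265480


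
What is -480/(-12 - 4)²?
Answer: -15/8 ≈ -1.8750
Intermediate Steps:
-480/(-12 - 4)² = -480/((-16)²) = -480/256 = -480*1/256 = -15/8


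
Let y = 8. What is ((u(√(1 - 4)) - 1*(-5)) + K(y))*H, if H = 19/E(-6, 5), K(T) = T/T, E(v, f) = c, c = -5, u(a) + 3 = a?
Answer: -57/5 - 19*I*√3/5 ≈ -11.4 - 6.5818*I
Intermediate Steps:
u(a) = -3 + a
E(v, f) = -5
K(T) = 1
H = -19/5 (H = 19/(-5) = 19*(-⅕) = -19/5 ≈ -3.8000)
((u(√(1 - 4)) - 1*(-5)) + K(y))*H = (((-3 + √(1 - 4)) - 1*(-5)) + 1)*(-19/5) = (((-3 + √(-3)) + 5) + 1)*(-19/5) = (((-3 + I*√3) + 5) + 1)*(-19/5) = ((2 + I*√3) + 1)*(-19/5) = (3 + I*√3)*(-19/5) = -57/5 - 19*I*√3/5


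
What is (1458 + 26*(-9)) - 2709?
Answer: -1485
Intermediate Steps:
(1458 + 26*(-9)) - 2709 = (1458 - 234) - 2709 = 1224 - 2709 = -1485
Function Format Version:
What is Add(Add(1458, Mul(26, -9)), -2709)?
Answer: -1485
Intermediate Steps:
Add(Add(1458, Mul(26, -9)), -2709) = Add(Add(1458, -234), -2709) = Add(1224, -2709) = -1485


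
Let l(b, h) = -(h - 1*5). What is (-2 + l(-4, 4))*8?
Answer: -8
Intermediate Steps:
l(b, h) = 5 - h (l(b, h) = -(h - 5) = -(-5 + h) = 5 - h)
(-2 + l(-4, 4))*8 = (-2 + (5 - 1*4))*8 = (-2 + (5 - 4))*8 = (-2 + 1)*8 = -1*8 = -8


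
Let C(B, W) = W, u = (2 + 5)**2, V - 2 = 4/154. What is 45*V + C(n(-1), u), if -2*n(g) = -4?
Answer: 10793/77 ≈ 140.17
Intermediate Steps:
n(g) = 2 (n(g) = -1/2*(-4) = 2)
V = 156/77 (V = 2 + 4/154 = 2 + 4*(1/154) = 2 + 2/77 = 156/77 ≈ 2.0260)
u = 49 (u = 7**2 = 49)
45*V + C(n(-1), u) = 45*(156/77) + 49 = 7020/77 + 49 = 10793/77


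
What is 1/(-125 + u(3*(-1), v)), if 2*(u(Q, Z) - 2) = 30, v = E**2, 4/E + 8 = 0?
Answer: -1/108 ≈ -0.0092593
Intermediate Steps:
E = -1/2 (E = 4/(-8 + 0) = 4/(-8) = 4*(-1/8) = -1/2 ≈ -0.50000)
v = 1/4 (v = (-1/2)**2 = 1/4 ≈ 0.25000)
u(Q, Z) = 17 (u(Q, Z) = 2 + (1/2)*30 = 2 + 15 = 17)
1/(-125 + u(3*(-1), v)) = 1/(-125 + 17) = 1/(-108) = -1/108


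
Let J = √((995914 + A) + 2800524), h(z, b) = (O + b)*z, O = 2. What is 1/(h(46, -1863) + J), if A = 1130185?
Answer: -3722/318411331 - √4926623/7323460613 ≈ -1.1992e-5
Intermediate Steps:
h(z, b) = z*(2 + b) (h(z, b) = (2 + b)*z = z*(2 + b))
J = √4926623 (J = √((995914 + 1130185) + 2800524) = √(2126099 + 2800524) = √4926623 ≈ 2219.6)
1/(h(46, -1863) + J) = 1/(46*(2 - 1863) + √4926623) = 1/(46*(-1861) + √4926623) = 1/(-85606 + √4926623)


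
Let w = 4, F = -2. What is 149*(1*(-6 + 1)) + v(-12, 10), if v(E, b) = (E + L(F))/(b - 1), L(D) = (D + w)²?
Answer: -6713/9 ≈ -745.89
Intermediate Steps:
L(D) = (4 + D)² (L(D) = (D + 4)² = (4 + D)²)
v(E, b) = (4 + E)/(-1 + b) (v(E, b) = (E + (4 - 2)²)/(b - 1) = (E + 2²)/(-1 + b) = (E + 4)/(-1 + b) = (4 + E)/(-1 + b))
149*(1*(-6 + 1)) + v(-12, 10) = 149*(1*(-6 + 1)) + (4 - 12)/(-1 + 10) = 149*(1*(-5)) - 8/9 = 149*(-5) + (⅑)*(-8) = -745 - 8/9 = -6713/9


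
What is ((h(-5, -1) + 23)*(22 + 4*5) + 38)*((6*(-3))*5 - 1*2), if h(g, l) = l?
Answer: -88504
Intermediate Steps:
((h(-5, -1) + 23)*(22 + 4*5) + 38)*((6*(-3))*5 - 1*2) = ((-1 + 23)*(22 + 4*5) + 38)*((6*(-3))*5 - 1*2) = (22*(22 + 20) + 38)*(-18*5 - 2) = (22*42 + 38)*(-90 - 2) = (924 + 38)*(-92) = 962*(-92) = -88504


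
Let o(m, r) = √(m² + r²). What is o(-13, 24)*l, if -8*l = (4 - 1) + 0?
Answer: -3*√745/8 ≈ -10.236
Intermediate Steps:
l = -3/8 (l = -((4 - 1) + 0)/8 = -(3 + 0)/8 = -⅛*3 = -3/8 ≈ -0.37500)
o(-13, 24)*l = √((-13)² + 24²)*(-3/8) = √(169 + 576)*(-3/8) = √745*(-3/8) = -3*√745/8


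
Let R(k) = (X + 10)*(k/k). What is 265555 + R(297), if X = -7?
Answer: 265558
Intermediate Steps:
R(k) = 3 (R(k) = (-7 + 10)*(k/k) = 3*1 = 3)
265555 + R(297) = 265555 + 3 = 265558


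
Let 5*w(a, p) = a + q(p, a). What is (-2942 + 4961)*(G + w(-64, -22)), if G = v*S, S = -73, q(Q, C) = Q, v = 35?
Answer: -25966359/5 ≈ -5.1933e+6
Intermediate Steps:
w(a, p) = a/5 + p/5 (w(a, p) = (a + p)/5 = a/5 + p/5)
G = -2555 (G = 35*(-73) = -2555)
(-2942 + 4961)*(G + w(-64, -22)) = (-2942 + 4961)*(-2555 + ((1/5)*(-64) + (1/5)*(-22))) = 2019*(-2555 + (-64/5 - 22/5)) = 2019*(-2555 - 86/5) = 2019*(-12861/5) = -25966359/5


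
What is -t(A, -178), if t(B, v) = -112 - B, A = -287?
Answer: -175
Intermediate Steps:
-t(A, -178) = -(-112 - 1*(-287)) = -(-112 + 287) = -1*175 = -175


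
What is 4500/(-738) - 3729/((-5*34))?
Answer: 110389/6970 ≈ 15.838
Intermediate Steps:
4500/(-738) - 3729/((-5*34)) = 4500*(-1/738) - 3729/(-170) = -250/41 - 3729*(-1/170) = -250/41 + 3729/170 = 110389/6970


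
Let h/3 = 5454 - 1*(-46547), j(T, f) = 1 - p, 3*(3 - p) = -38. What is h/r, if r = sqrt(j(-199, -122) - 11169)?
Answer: -156003*I*sqrt(100653)/33551 ≈ -1475.2*I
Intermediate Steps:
p = 47/3 (p = 3 - 1/3*(-38) = 3 + 38/3 = 47/3 ≈ 15.667)
j(T, f) = -44/3 (j(T, f) = 1 - 1*47/3 = 1 - 47/3 = -44/3)
h = 156003 (h = 3*(5454 - 1*(-46547)) = 3*(5454 + 46547) = 3*52001 = 156003)
r = I*sqrt(100653)/3 (r = sqrt(-44/3 - 11169) = sqrt(-33551/3) = I*sqrt(100653)/3 ≈ 105.75*I)
h/r = 156003/((I*sqrt(100653)/3)) = 156003*(-I*sqrt(100653)/33551) = -156003*I*sqrt(100653)/33551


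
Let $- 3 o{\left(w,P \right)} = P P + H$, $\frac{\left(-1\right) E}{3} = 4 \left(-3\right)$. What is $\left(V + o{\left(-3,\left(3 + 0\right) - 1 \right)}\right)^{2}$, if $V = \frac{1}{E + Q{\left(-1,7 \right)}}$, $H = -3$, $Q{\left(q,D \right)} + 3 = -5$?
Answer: $\frac{625}{7056} \approx 0.088577$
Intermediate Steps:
$Q{\left(q,D \right)} = -8$ ($Q{\left(q,D \right)} = -3 - 5 = -8$)
$E = 36$ ($E = - 3 \cdot 4 \left(-3\right) = \left(-3\right) \left(-12\right) = 36$)
$o{\left(w,P \right)} = 1 - \frac{P^{2}}{3}$ ($o{\left(w,P \right)} = - \frac{P P - 3}{3} = - \frac{P^{2} - 3}{3} = - \frac{-3 + P^{2}}{3} = 1 - \frac{P^{2}}{3}$)
$V = \frac{1}{28}$ ($V = \frac{1}{36 - 8} = \frac{1}{28} \approx 0.035714$)
$\left(V + o{\left(-3,\left(3 + 0\right) - 1 \right)}\right)^{2} = \left(\frac{1}{28} + \left(1 - \frac{\left(\left(3 + 0\right) - 1\right)^{2}}{3}\right)\right)^{2} = \left(\frac{1}{28} + \left(1 - \frac{\left(3 - 1\right)^{2}}{3}\right)\right)^{2} = \left(\frac{1}{28} + \left(1 - \frac{2^{2}}{3}\right)\right)^{2} = \left(\frac{1}{28} + \left(1 - \frac{4}{3}\right)\right)^{2} = \left(\frac{1}{28} - \frac{1}{3}\right)^{2} = \left(- \frac{25}{84}\right)^{2} = \frac{625}{7056}$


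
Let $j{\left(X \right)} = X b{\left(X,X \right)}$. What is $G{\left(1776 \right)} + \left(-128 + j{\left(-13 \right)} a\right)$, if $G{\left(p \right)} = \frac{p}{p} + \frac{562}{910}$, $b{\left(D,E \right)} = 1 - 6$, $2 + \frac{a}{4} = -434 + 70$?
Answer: $- \frac{43355304}{455} \approx -95286.0$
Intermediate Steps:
$a = -1464$ ($a = -8 + 4 \left(-434 + 70\right) = -8 + 4 \left(-364\right) = -8 - 1456 = -1464$)
$b{\left(D,E \right)} = -5$ ($b{\left(D,E \right)} = 1 - 6 = -5$)
$G{\left(p \right)} = \frac{736}{455}$ ($G{\left(p \right)} = 1 + 562 \cdot \frac{1}{910} = 1 + \frac{281}{455} = \frac{736}{455}$)
$j{\left(X \right)} = - 5 X$ ($j{\left(X \right)} = X \left(-5\right) = - 5 X$)
$G{\left(1776 \right)} + \left(-128 + j{\left(-13 \right)} a\right) = \frac{736}{455} + \left(-128 + \left(-5\right) \left(-13\right) \left(-1464\right)\right) = \frac{736}{455} + \left(-128 + 65 \left(-1464\right)\right) = \frac{736}{455} - 95288 = - \frac{43355304}{455}$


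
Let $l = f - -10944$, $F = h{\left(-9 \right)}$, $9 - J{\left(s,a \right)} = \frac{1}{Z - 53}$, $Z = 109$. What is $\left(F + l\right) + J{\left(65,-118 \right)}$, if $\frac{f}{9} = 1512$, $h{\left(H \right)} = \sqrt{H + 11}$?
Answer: $\frac{1375415}{56} + \sqrt{2} \approx 24562.0$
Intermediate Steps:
$h{\left(H \right)} = \sqrt{11 + H}$
$f = 13608$ ($f = 9 \cdot 1512 = 13608$)
$J{\left(s,a \right)} = \frac{503}{56}$ ($J{\left(s,a \right)} = 9 - \frac{1}{109 - 53} = 9 - \frac{1}{56} = \frac{503}{56}$)
$F = \sqrt{2}$ ($F = \sqrt{11 - 9} = \sqrt{2} \approx 1.4142$)
$l = 24552$ ($l = 13608 - -10944 = 13608 + 10944 = 24552$)
$\left(F + l\right) + J{\left(65,-118 \right)} = \left(\sqrt{2} + 24552\right) + \frac{503}{56} = \left(24552 + \sqrt{2}\right) + \frac{503}{56} = \frac{1375415}{56} + \sqrt{2}$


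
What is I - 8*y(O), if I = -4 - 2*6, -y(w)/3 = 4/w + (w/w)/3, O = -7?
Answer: -152/7 ≈ -21.714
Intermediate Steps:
y(w) = -1 - 12/w (y(w) = -3*(4/w + (w/w)/3) = -3*(4/w + 1*(1/3)) = -3*(4/w + 1/3) = -3*(1/3 + 4/w) = -1 - 12/w)
I = -16 (I = -4 - 12 = -16)
I - 8*y(O) = -16 - 8*(-12 - 1*(-7))/(-7) = -16 - (-8)*(-12 + 7)/7 = -16 - (-8)*(-5)/7 = -16 - 8*5/7 = -16 - 40/7 = -152/7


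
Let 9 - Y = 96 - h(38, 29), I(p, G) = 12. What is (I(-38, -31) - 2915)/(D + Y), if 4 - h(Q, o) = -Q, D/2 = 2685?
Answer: -2903/5325 ≈ -0.54516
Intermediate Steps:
D = 5370 (D = 2*2685 = 5370)
h(Q, o) = 4 + Q (h(Q, o) = 4 - (-1)*Q = 4 + Q)
Y = -45 (Y = 9 - (96 - (4 + 38)) = 9 - (96 - 1*42) = 9 - (96 - 42) = 9 - 1*54 = 9 - 54 = -45)
(I(-38, -31) - 2915)/(D + Y) = (12 - 2915)/(5370 - 45) = -2903/5325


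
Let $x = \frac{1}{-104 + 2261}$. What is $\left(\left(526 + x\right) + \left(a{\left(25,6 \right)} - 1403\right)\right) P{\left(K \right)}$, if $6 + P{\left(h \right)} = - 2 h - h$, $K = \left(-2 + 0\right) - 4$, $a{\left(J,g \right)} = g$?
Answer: $- \frac{7514984}{719} \approx -10452.0$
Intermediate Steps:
$K = -6$ ($K = -2 - 4 = -6$)
$P{\left(h \right)} = -6 - 3 h$
$x = \frac{1}{2157} \approx 0.00046361$
$\left(\left(526 + x\right) + \left(a{\left(25,6 \right)} - 1403\right)\right) P{\left(K \right)} = \left(\left(526 + \frac{1}{2157}\right) + \left(6 - 1403\right)\right) \left(-6 - -18\right) = \left(\frac{1134583}{2157} - 1397\right) \left(-6 + 18\right) = \left(- \frac{1878746}{2157}\right) 12 = - \frac{7514984}{719}$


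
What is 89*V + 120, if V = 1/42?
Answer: 5129/42 ≈ 122.12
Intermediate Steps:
V = 1/42 ≈ 0.023810
89*V + 120 = 89*(1/42) + 120 = 89/42 + 120 = 5129/42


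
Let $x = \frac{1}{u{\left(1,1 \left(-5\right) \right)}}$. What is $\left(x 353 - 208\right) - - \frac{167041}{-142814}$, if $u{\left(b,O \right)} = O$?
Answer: $- \frac{28539301}{102010} \approx -279.77$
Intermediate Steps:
$x = - \frac{1}{5}$ ($x = \frac{1}{1 \left(-5\right)} = \frac{1}{-5} = - \frac{1}{5} \approx -0.2$)
$\left(x 353 - 208\right) - - \frac{167041}{-142814} = \left(\left(- \frac{1}{5}\right) 353 - 208\right) - - \frac{167041}{-142814} = \left(- \frac{353}{5} - 208\right) - \left(-167041\right) \left(- \frac{1}{142814}\right) = - \frac{1393}{5} - \frac{23863}{20402} = - \frac{28539301}{102010}$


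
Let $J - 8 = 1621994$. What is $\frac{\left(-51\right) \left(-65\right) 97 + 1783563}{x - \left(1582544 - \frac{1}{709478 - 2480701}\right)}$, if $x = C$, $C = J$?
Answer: $\frac{414292602146}{7765435237} \approx 53.351$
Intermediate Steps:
$J = 1622002$ ($J = 8 + 1621994 = 1622002$)
$C = 1622002$
$x = 1622002$
$\frac{\left(-51\right) \left(-65\right) 97 + 1783563}{x - \left(1582544 - \frac{1}{709478 - 2480701}\right)} = \frac{\left(-51\right) \left(-65\right) 97 + 1783563}{1622002 - \left(1582544 - \frac{1}{709478 - 2480701}\right)} = \frac{3315 \cdot 97 + 1783563}{1622002 - \left(1582544 - \frac{1}{-1771223}\right)} = \frac{321555 + 1783563}{1622002 - \frac{2803038331313}{1771223}} = \frac{2105118}{1622002 - \frac{2803038331313}{1771223}} = \frac{2105118}{\frac{69888917133}{1771223}} = 2105118 \cdot \frac{1771223}{69888917133} = \frac{414292602146}{7765435237}$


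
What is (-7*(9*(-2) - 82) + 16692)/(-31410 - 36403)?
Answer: -17392/67813 ≈ -0.25647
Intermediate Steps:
(-7*(9*(-2) - 82) + 16692)/(-31410 - 36403) = (-7*(-18 - 82) + 16692)/(-67813) = (-7*(-100) + 16692)*(-1/67813) = (700 + 16692)*(-1/67813) = 17392*(-1/67813) = -17392/67813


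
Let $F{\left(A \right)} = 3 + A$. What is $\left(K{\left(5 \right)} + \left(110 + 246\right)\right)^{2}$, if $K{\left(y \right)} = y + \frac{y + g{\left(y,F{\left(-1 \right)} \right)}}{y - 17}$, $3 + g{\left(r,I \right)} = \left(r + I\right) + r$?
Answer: $\frac{4661281}{36} \approx 1.2948 \cdot 10^{5}$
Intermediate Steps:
$g{\left(r,I \right)} = -3 + I + 2 r$ ($g{\left(r,I \right)} = -3 + \left(\left(r + I\right) + r\right) = -3 + \left(\left(I + r\right) + r\right) = -3 + \left(I + 2 r\right) = -3 + I + 2 r$)
$K{\left(y \right)} = y + \frac{-1 + 3 y}{-17 + y}$ ($K{\left(y \right)} = y + \frac{y + \left(-3 + \left(3 - 1\right) + 2 y\right)}{y - 17} = y + \frac{y + \left(-3 + 2 + 2 y\right)}{-17 + y} = y + \frac{y + \left(-1 + 2 y\right)}{-17 + y} = y + \frac{-1 + 3 y}{-17 + y}$)
$\left(K{\left(5 \right)} + \left(110 + 246\right)\right)^{2} = \left(\frac{-1 + 5^{2} - 70}{-17 + 5} + \left(110 + 246\right)\right)^{2} = \left(\frac{-1 + 25 - 70}{-12} + 356\right)^{2} = \left(\left(- \frac{1}{12}\right) \left(-46\right) + 356\right)^{2} = \left(\frac{23}{6} + 356\right)^{2} = \left(\frac{2159}{6}\right)^{2} = \frac{4661281}{36}$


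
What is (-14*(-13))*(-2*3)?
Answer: -1092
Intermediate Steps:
(-14*(-13))*(-2*3) = 182*(-6) = -1092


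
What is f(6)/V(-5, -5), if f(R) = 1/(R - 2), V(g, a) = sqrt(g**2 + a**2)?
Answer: sqrt(2)/40 ≈ 0.035355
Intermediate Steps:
V(g, a) = sqrt(a**2 + g**2)
f(R) = 1/(-2 + R)
f(6)/V(-5, -5) = 1/((-2 + 6)*(sqrt((-5)**2 + (-5)**2))) = 1/(4*(sqrt(25 + 25))) = 1/(4*(sqrt(50))) = 1/(4*((5*sqrt(2)))) = (sqrt(2)/10)/4 = sqrt(2)/40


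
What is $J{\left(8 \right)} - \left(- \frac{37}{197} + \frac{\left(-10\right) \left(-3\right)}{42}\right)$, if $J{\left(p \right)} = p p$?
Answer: $\frac{87530}{1379} \approx 63.474$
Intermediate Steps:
$J{\left(p \right)} = p^{2}$
$J{\left(8 \right)} - \left(- \frac{37}{197} + \frac{\left(-10\right) \left(-3\right)}{42}\right) = 8^{2} - \left(- \frac{37}{197} + \frac{\left(-10\right) \left(-3\right)}{42}\right) = 64 - \left(\left(-37\right) \frac{1}{197} + 30 \cdot \frac{1}{42}\right) = 64 - \left(- \frac{37}{197} + \frac{5}{7}\right) = 64 - \frac{726}{1379} = \frac{87530}{1379}$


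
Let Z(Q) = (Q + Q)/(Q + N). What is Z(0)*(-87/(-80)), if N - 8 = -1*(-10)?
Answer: 0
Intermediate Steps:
N = 18 (N = 8 - 1*(-10) = 8 + 10 = 18)
Z(Q) = 2*Q/(18 + Q) (Z(Q) = (Q + Q)/(Q + 18) = (2*Q)/(18 + Q) = 2*Q/(18 + Q))
Z(0)*(-87/(-80)) = (2*0/(18 + 0))*(-87/(-80)) = (2*0/18)*(-87*(-1/80)) = (2*0*(1/18))*(87/80) = 0*(87/80) = 0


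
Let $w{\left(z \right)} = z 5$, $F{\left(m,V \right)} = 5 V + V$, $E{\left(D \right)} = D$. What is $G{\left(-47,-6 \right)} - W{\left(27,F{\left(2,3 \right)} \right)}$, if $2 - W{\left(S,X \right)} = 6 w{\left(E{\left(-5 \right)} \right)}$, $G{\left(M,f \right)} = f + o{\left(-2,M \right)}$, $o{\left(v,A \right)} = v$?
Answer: $-160$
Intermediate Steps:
$F{\left(m,V \right)} = 6 V$
$w{\left(z \right)} = 5 z$
$G{\left(M,f \right)} = -2 + f$ ($G{\left(M,f \right)} = f - 2 = -2 + f$)
$W{\left(S,X \right)} = 152$ ($W{\left(S,X \right)} = 2 - 6 \cdot 5 \left(-5\right) = 2 - 6 \left(-25\right) = 2 - -150 = 2 + 150 = 152$)
$G{\left(-47,-6 \right)} - W{\left(27,F{\left(2,3 \right)} \right)} = \left(-2 - 6\right) - 152 = -8 - 152 = -160$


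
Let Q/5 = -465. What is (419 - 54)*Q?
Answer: -848625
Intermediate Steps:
Q = -2325 (Q = 5*(-465) = -2325)
(419 - 54)*Q = (419 - 54)*(-2325) = 365*(-2325) = -848625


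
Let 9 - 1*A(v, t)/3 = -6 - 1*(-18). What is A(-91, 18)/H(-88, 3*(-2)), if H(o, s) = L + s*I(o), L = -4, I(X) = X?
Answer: -9/524 ≈ -0.017176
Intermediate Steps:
A(v, t) = -9 (A(v, t) = 27 - 3*(-6 - 1*(-18)) = 27 - 3*(-6 + 18) = 27 - 3*12 = 27 - 36 = -9)
H(o, s) = -4 + o*s (H(o, s) = -4 + s*o = -4 + o*s)
A(-91, 18)/H(-88, 3*(-2)) = -9/(-4 - 264*(-2)) = -9/(-4 - 88*(-6)) = -9/(-4 + 528) = -9/524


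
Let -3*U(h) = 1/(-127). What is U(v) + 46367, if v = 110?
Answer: 17665828/381 ≈ 46367.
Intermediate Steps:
U(h) = 1/381 (U(h) = -⅓/(-127) = -⅓*(-1/127) = 1/381)
U(v) + 46367 = 1/381 + 46367 = 17665828/381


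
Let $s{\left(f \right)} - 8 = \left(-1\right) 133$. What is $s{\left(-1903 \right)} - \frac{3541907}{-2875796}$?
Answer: $- \frac{355932593}{2875796} \approx -123.77$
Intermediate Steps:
$s{\left(f \right)} = -125$ ($s{\left(f \right)} = 8 - 133 = -125$)
$s{\left(-1903 \right)} - \frac{3541907}{-2875796} = -125 - \frac{3541907}{-2875796} = -125 - 3541907 \left(- \frac{1}{2875796}\right) = -125 - - \frac{3541907}{2875796} = -125 + \frac{3541907}{2875796} = - \frac{355932593}{2875796}$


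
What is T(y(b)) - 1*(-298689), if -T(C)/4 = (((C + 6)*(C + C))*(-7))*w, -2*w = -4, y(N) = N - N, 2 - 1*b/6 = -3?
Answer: 298689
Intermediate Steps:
b = 30 (b = 12 - 6*(-3) = 12 + 18 = 30)
y(N) = 0
w = 2 (w = -½*(-4) = 2)
T(C) = 112*C*(6 + C) (T(C) = -4*((C + 6)*(C + C))*(-7)*2 = -4*((6 + C)*(2*C))*(-7)*2 = -4*(2*C*(6 + C))*(-7)*2 = -4*(-14*C*(6 + C))*2 = -(-112)*C*(6 + C) = 112*C*(6 + C))
T(y(b)) - 1*(-298689) = 112*0*(6 + 0) - 1*(-298689) = 112*0*6 + 298689 = 0 + 298689 = 298689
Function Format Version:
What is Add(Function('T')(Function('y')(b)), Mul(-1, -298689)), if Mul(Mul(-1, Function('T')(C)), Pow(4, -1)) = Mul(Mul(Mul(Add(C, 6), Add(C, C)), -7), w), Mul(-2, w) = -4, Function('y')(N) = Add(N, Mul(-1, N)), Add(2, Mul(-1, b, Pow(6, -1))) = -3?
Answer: 298689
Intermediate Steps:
b = 30 (b = Add(12, Mul(-6, -3)) = Add(12, 18) = 30)
Function('y')(N) = 0
w = 2 (w = Mul(Rational(-1, 2), -4) = 2)
Function('T')(C) = Mul(112, C, Add(6, C)) (Function('T')(C) = Mul(-4, Mul(Mul(Mul(Add(C, 6), Add(C, C)), -7), 2)) = Mul(-4, Mul(Mul(Mul(Add(6, C), Mul(2, C)), -7), 2)) = Mul(-4, Mul(Mul(Mul(2, C, Add(6, C)), -7), 2)) = Mul(-4, Mul(Mul(-14, C, Add(6, C)), 2)) = Mul(-4, Mul(-28, C, Add(6, C))) = Mul(112, C, Add(6, C)))
Add(Function('T')(Function('y')(b)), Mul(-1, -298689)) = Add(Mul(112, 0, Add(6, 0)), Mul(-1, -298689)) = Add(Mul(112, 0, 6), 298689) = Add(0, 298689) = 298689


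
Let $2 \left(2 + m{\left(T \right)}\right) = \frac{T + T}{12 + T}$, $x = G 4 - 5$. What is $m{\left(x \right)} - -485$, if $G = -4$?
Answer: $\frac{1456}{3} \approx 485.33$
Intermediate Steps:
$x = -21$ ($x = \left(-4\right) 4 - 5 = -16 - 5 = -21$)
$m{\left(T \right)} = -2 + \frac{T}{12 + T}$ ($m{\left(T \right)} = -2 + \frac{\left(T + T\right) \frac{1}{12 + T}}{2} = -2 + \frac{2 T \frac{1}{12 + T}}{2} = -2 + \frac{T}{12 + T}$)
$m{\left(x \right)} - -485 = \frac{-24 - -21}{12 - 21} - -485 = \frac{-24 + 21}{-9} + 485 = \left(- \frac{1}{9}\right) \left(-3\right) + 485 = \frac{1}{3} + 485 = \frac{1456}{3}$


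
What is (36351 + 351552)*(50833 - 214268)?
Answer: -63396926805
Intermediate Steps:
(36351 + 351552)*(50833 - 214268) = 387903*(-163435) = -63396926805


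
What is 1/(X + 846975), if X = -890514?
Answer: -1/43539 ≈ -2.2968e-5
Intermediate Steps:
1/(X + 846975) = 1/(-890514 + 846975) = 1/(-43539) = -1/43539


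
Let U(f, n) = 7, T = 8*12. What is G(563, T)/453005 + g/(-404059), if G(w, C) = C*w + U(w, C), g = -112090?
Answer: 14523747939/36608149459 ≈ 0.39674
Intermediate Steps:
T = 96
G(w, C) = 7 + C*w (G(w, C) = C*w + 7 = 7 + C*w)
G(563, T)/453005 + g/(-404059) = (7 + 96*563)/453005 - 112090/(-404059) = (7 + 54048)*(1/453005) - 112090*(-1/404059) = 54055*(1/453005) + 112090/404059 = 10811/90601 + 112090/404059 = 14523747939/36608149459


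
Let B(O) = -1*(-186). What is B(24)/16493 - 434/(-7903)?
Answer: 1232560/18620597 ≈ 0.066193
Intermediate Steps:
B(O) = 186
B(24)/16493 - 434/(-7903) = 186/16493 - 434/(-7903) = 186*(1/16493) - 434*(-1/7903) = 186/16493 + 62/1129 = 1232560/18620597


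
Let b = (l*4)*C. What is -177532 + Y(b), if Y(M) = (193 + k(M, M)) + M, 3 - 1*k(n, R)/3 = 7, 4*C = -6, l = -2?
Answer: -177339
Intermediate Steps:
C = -3/2 (C = (1/4)*(-6) = -3/2 ≈ -1.5000)
k(n, R) = -12 (k(n, R) = 9 - 3*7 = 9 - 21 = -12)
b = 12 (b = -2*4*(-3/2) = -8*(-3/2) = 12)
Y(M) = 181 + M (Y(M) = (193 - 12) + M = 181 + M)
-177532 + Y(b) = -177532 + (181 + 12) = -177532 + 193 = -177339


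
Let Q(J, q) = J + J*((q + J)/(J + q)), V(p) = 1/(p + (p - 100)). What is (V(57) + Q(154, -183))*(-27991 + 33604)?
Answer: 24208869/14 ≈ 1.7292e+6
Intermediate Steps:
V(p) = 1/(-100 + 2*p) (V(p) = 1/(p + (-100 + p)) = 1/(-100 + 2*p))
Q(J, q) = 2*J (Q(J, q) = J + J*((J + q)/(J + q)) = J + J*1 = J + J = 2*J)
(V(57) + Q(154, -183))*(-27991 + 33604) = (1/(2*(-50 + 57)) + 2*154)*(-27991 + 33604) = ((½)/7 + 308)*5613 = ((½)*(⅐) + 308)*5613 = (1/14 + 308)*5613 = (4313/14)*5613 = 24208869/14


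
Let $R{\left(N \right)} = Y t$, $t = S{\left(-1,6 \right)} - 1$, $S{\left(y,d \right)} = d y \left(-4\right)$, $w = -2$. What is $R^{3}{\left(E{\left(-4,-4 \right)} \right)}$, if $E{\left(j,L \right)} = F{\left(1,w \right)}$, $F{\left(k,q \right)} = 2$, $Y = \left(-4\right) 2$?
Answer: $-6229504$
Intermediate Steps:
$Y = -8$
$S{\left(y,d \right)} = - 4 d y$
$t = 23$ ($t = \left(-4\right) 6 \left(-1\right) - 1 = 24 - 1 = 23$)
$E{\left(j,L \right)} = 2$
$R{\left(N \right)} = -184$ ($R{\left(N \right)} = \left(-8\right) 23 = -184$)
$R^{3}{\left(E{\left(-4,-4 \right)} \right)} = \left(-184\right)^{3} = -6229504$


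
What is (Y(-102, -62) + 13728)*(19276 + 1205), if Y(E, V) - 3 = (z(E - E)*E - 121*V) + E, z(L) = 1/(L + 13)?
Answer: 5624103081/13 ≈ 4.3262e+8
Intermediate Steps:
z(L) = 1/(13 + L)
Y(E, V) = 3 - 121*V + 14*E/13 (Y(E, V) = 3 + ((E/(13 + (E - E)) - 121*V) + E) = 3 + ((E/(13 + 0) - 121*V) + E) = 3 + ((E/13 - 121*V) + E) = 3 + ((-121*V + E/13) + E) = 3 + (-121*V + 14*E/13) = 3 - 121*V + 14*E/13)
(Y(-102, -62) + 13728)*(19276 + 1205) = ((3 - 121*(-62) + (14/13)*(-102)) + 13728)*(19276 + 1205) = ((3 + 7502 - 1428/13) + 13728)*20481 = (96137/13 + 13728)*20481 = (274601/13)*20481 = 5624103081/13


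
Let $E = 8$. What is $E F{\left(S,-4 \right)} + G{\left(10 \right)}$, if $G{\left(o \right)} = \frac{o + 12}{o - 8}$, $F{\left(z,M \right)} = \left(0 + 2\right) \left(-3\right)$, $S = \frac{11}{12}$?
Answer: $-37$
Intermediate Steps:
$S = \frac{11}{12}$ ($S = 11 \cdot \frac{1}{12} = \frac{11}{12} \approx 0.91667$)
$F{\left(z,M \right)} = -6$ ($F{\left(z,M \right)} = 2 \left(-3\right) = -6$)
$G{\left(o \right)} = \frac{12 + o}{-8 + o}$
$E F{\left(S,-4 \right)} + G{\left(10 \right)} = 8 \left(-6\right) + \frac{12 + 10}{-8 + 10} = -48 + \frac{1}{2} \cdot 22 = -48 + 11 = -37$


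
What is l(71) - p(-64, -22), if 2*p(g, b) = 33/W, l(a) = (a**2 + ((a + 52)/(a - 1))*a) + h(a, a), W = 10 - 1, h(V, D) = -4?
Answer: 541792/105 ≈ 5159.9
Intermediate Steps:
W = 9
l(a) = -4 + a**2 + a*(52 + a)/(-1 + a) (l(a) = (a**2 + ((a + 52)/(a - 1))*a) - 4 = (a**2 + ((52 + a)/(-1 + a))*a) - 4 = (a**2 + a*(52 + a)/(-1 + a)) - 4 = -4 + a**2 + a*(52 + a)/(-1 + a))
p(g, b) = 11/6 (p(g, b) = (33/9)/2 = (33*(1/9))/2 = (1/2)*(11/3) = 11/6)
l(71) - p(-64, -22) = (4 + 71**3 + 48*71)/(-1 + 71) - 1*11/6 = (4 + 357911 + 3408)/70 - 11/6 = (1/70)*361323 - 11/6 = 361323/70 - 11/6 = 541792/105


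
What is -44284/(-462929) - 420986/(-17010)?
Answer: 97819949417/3937211145 ≈ 24.845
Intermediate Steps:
-44284/(-462929) - 420986/(-17010) = -44284*(-1/462929) - 420986*(-1/17010) = 44284/462929 + 210493/8505 = 97819949417/3937211145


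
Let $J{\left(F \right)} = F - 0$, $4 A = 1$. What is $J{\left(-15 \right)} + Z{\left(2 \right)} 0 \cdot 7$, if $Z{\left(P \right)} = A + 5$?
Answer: $-15$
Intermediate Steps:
$A = \frac{1}{4}$ ($A = \frac{1}{4} \cdot 1 = \frac{1}{4} \approx 0.25$)
$Z{\left(P \right)} = \frac{21}{4}$ ($Z{\left(P \right)} = \frac{1}{4} + 5 = \frac{21}{4}$)
$J{\left(F \right)} = F$ ($J{\left(F \right)} = F + 0 = F$)
$J{\left(-15 \right)} + Z{\left(2 \right)} 0 \cdot 7 = -15 + \frac{21}{4} \cdot 0 \cdot 7 = -15 + 0 \cdot 7 = -15 + 0 = -15$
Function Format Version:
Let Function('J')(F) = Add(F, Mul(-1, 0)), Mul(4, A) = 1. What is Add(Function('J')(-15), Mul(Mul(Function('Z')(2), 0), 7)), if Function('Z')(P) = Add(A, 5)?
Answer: -15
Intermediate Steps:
A = Rational(1, 4) (A = Mul(Rational(1, 4), 1) = Rational(1, 4) ≈ 0.25000)
Function('Z')(P) = Rational(21, 4) (Function('Z')(P) = Add(Rational(1, 4), 5) = Rational(21, 4))
Function('J')(F) = F (Function('J')(F) = Add(F, 0) = F)
Add(Function('J')(-15), Mul(Mul(Function('Z')(2), 0), 7)) = Add(-15, Mul(Mul(Rational(21, 4), 0), 7)) = Add(-15, Mul(0, 7)) = Add(-15, 0) = -15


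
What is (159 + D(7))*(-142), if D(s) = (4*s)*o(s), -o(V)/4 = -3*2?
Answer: -118002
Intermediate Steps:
o(V) = 24 (o(V) = -(-12)*2 = -4*(-6) = 24)
D(s) = 96*s (D(s) = (4*s)*24 = 96*s)
(159 + D(7))*(-142) = (159 + 96*7)*(-142) = (159 + 672)*(-142) = 831*(-142) = -118002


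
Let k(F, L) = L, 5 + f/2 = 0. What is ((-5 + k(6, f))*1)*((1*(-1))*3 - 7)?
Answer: 150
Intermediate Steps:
f = -10 (f = -10 + 2*0 = -10 + 0 = -10)
((-5 + k(6, f))*1)*((1*(-1))*3 - 7) = ((-5 - 10)*1)*((1*(-1))*3 - 7) = (-15*1)*(-1*3 - 7) = -15*(-3 - 7) = -15*(-10) = 150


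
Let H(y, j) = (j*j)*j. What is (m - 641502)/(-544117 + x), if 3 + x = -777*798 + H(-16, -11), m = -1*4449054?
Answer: 1696852/388499 ≈ 4.3677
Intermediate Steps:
m = -4449054
H(y, j) = j**3 (H(y, j) = j**2*j = j**3)
x = -621380 (x = -3 + (-777*798 + (-11)**3) = -3 + (-620046 - 1331) = -3 - 621377 = -621380)
(m - 641502)/(-544117 + x) = (-4449054 - 641502)/(-544117 - 621380) = -5090556/(-1165497) = -5090556*(-1/1165497) = 1696852/388499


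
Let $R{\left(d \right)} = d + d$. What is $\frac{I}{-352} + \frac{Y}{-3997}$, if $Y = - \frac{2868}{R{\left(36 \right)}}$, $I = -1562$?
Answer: $\frac{853273}{191856} \approx 4.4475$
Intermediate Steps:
$R{\left(d \right)} = 2 d$
$Y = - \frac{239}{6}$ ($Y = - \frac{2868}{2 \cdot 36} = - \frac{2868}{72} = \left(-2868\right) \frac{1}{72} = - \frac{239}{6} \approx -39.833$)
$\frac{I}{-352} + \frac{Y}{-3997} = - \frac{1562}{-352} - \frac{239}{6 \left(-3997\right)} = \left(-1562\right) \left(- \frac{1}{352}\right) - - \frac{239}{23982} = \frac{71}{16} + \frac{239}{23982} = \frac{853273}{191856}$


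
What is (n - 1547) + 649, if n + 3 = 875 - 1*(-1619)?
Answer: 1593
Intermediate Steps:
n = 2491 (n = -3 + (875 - 1*(-1619)) = -3 + (875 + 1619) = -3 + 2494 = 2491)
(n - 1547) + 649 = (2491 - 1547) + 649 = 944 + 649 = 1593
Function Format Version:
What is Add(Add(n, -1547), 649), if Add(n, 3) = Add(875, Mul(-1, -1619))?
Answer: 1593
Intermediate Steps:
n = 2491 (n = Add(-3, Add(875, Mul(-1, -1619))) = Add(-3, Add(875, 1619)) = Add(-3, 2494) = 2491)
Add(Add(n, -1547), 649) = Add(Add(2491, -1547), 649) = Add(944, 649) = 1593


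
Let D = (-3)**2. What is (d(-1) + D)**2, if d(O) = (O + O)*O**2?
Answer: 49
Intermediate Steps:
d(O) = 2*O**3 (d(O) = (2*O)*O**2 = 2*O**3)
D = 9
(d(-1) + D)**2 = (2*(-1)**3 + 9)**2 = (2*(-1) + 9)**2 = (-2 + 9)**2 = 7**2 = 49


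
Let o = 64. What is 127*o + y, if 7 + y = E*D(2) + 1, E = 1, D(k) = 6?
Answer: 8128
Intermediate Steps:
y = 0 (y = -7 + (1*6 + 1) = -7 + (6 + 1) = -7 + 7 = 0)
127*o + y = 127*64 + 0 = 8128 + 0 = 8128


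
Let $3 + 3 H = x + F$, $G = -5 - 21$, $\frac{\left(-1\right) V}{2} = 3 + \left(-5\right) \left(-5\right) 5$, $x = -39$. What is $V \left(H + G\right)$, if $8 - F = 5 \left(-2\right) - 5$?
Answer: $\frac{24832}{3} \approx 8277.3$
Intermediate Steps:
$F = 23$ ($F = 8 - \left(5 \left(-2\right) - 5\right) = 8 - \left(-10 - 5\right) = 8 - -15 = 8 + 15 = 23$)
$V = -256$ ($V = - 2 \left(3 + \left(-5\right) \left(-5\right) 5\right) = - 2 \left(3 + 25 \cdot 5\right) = - 2 \left(3 + 125\right) = \left(-2\right) 128 = -256$)
$G = -26$ ($G = -5 - 21 = -26$)
$H = - \frac{19}{3}$ ($H = -1 + \frac{-39 + 23}{3} = -1 + \frac{1}{3} \left(-16\right) = -1 - \frac{16}{3} = - \frac{19}{3} \approx -6.3333$)
$V \left(H + G\right) = - 256 \left(- \frac{19}{3} - 26\right) = \left(-256\right) \left(- \frac{97}{3}\right) = \frac{24832}{3}$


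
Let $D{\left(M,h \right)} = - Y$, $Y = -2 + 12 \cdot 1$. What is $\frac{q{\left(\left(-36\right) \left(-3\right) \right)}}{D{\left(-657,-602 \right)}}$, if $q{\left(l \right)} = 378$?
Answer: $- \frac{189}{5} \approx -37.8$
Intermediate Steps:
$Y = 10$ ($Y = -2 + 12 = 10$)
$D{\left(M,h \right)} = -10$ ($D{\left(M,h \right)} = \left(-1\right) 10 = -10$)
$\frac{q{\left(\left(-36\right) \left(-3\right) \right)}}{D{\left(-657,-602 \right)}} = \frac{378}{-10} = 378 \left(- \frac{1}{10}\right) = - \frac{189}{5}$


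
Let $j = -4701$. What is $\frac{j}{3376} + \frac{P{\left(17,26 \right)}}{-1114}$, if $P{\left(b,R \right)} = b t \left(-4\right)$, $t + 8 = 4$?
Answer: $- \frac{3077593}{1880432} \approx -1.6366$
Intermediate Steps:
$t = -4$ ($t = -8 + 4 = -4$)
$P{\left(b,R \right)} = 16 b$ ($P{\left(b,R \right)} = b \left(-4\right) \left(-4\right) = - 4 b \left(-4\right) = 16 b$)
$\frac{j}{3376} + \frac{P{\left(17,26 \right)}}{-1114} = - \frac{4701}{3376} + \frac{16 \cdot 17}{-1114} = \left(-4701\right) \frac{1}{3376} + 272 \left(- \frac{1}{1114}\right) = - \frac{4701}{3376} - \frac{136}{557} = - \frac{3077593}{1880432}$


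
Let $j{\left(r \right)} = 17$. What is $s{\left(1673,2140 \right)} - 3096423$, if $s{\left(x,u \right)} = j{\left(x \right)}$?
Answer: $-3096406$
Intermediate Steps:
$s{\left(x,u \right)} = 17$
$s{\left(1673,2140 \right)} - 3096423 = 17 - 3096423 = -3096406$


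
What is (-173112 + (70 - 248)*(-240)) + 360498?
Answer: 230106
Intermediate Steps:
(-173112 + (70 - 248)*(-240)) + 360498 = (-173112 - 178*(-240)) + 360498 = (-173112 + 42720) + 360498 = -130392 + 360498 = 230106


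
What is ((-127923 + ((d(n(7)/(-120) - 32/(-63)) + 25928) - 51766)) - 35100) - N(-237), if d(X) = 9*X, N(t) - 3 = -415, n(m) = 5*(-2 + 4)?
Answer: -5276465/28 ≈ -1.8845e+5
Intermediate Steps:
n(m) = 10 (n(m) = 5*2 = 10)
N(t) = -412 (N(t) = 3 - 415 = -412)
((-127923 + ((d(n(7)/(-120) - 32/(-63)) + 25928) - 51766)) - 35100) - N(-237) = ((-127923 + ((9*(10/(-120) - 32/(-63)) + 25928) - 51766)) - 35100) - 1*(-412) = ((-127923 + ((9*(10*(-1/120) - 32*(-1/63)) + 25928) - 51766)) - 35100) + 412 = ((-127923 + ((9*(-1/12 + 32/63) + 25928) - 51766)) - 35100) + 412 = ((-127923 + ((9*(107/252) + 25928) - 51766)) - 35100) + 412 = ((-127923 + ((107/28 + 25928) - 51766)) - 35100) + 412 = ((-127923 + (726091/28 - 51766)) - 35100) + 412 = ((-127923 - 723357/28) - 35100) + 412 = (-4305201/28 - 35100) + 412 = -5288001/28 + 412 = -5276465/28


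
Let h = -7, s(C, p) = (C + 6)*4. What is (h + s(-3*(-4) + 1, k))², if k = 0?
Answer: 4761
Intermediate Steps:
s(C, p) = 24 + 4*C (s(C, p) = (6 + C)*4 = 24 + 4*C)
(h + s(-3*(-4) + 1, k))² = (-7 + (24 + 4*(-3*(-4) + 1)))² = (-7 + (24 + 4*(12 + 1)))² = (-7 + (24 + 4*13))² = (-7 + (24 + 52))² = (-7 + 76)² = 69² = 4761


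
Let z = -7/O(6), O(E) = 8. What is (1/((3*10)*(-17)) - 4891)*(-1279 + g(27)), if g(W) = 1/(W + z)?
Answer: 222254514511/35530 ≈ 6.2554e+6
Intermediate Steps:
z = -7/8 ≈ -0.87500
g(W) = 1/(-7/8 + W) (g(W) = 1/(W - 7/8) = 1/(-7/8 + W))
(1/((3*10)*(-17)) - 4891)*(-1279 + g(27)) = (1/((3*10)*(-17)) - 4891)*(-1279 + 8/(-7 + 8*27)) = (1/(30*(-17)) - 4891)*(-1279 + 8/(-7 + 216)) = (1/(-510) - 4891)*(-1279 + 8/209) = (-1/510 - 4891)*(-1279 + 8*(1/209)) = -2494411*(-1279 + 8/209)/510 = -2494411/510*(-267303/209) = 222254514511/35530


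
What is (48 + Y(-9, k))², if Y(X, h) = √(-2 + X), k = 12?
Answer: (48 + I*√11)² ≈ 2293.0 + 318.4*I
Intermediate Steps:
(48 + Y(-9, k))² = (48 + √(-2 - 9))² = (48 + √(-11))² = (48 + I*√11)²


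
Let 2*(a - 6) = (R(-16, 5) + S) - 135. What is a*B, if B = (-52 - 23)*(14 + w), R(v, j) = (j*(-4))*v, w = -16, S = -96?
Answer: 7575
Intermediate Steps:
R(v, j) = -4*j*v (R(v, j) = (-4*j)*v = -4*j*v)
a = 101/2 (a = 6 + ((-4*5*(-16) - 96) - 135)/2 = 6 + ((320 - 96) - 135)/2 = 6 + (224 - 135)/2 = 6 + (1/2)*89 = 6 + 89/2 = 101/2 ≈ 50.500)
B = 150 (B = (-52 - 23)*(14 - 16) = -75*(-2) = 150)
a*B = (101/2)*150 = 7575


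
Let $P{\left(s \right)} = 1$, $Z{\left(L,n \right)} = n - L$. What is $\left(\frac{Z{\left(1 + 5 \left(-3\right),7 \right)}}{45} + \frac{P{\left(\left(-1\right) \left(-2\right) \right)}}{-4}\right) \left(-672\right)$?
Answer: $- \frac{728}{5} \approx -145.6$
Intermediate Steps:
$\left(\frac{Z{\left(1 + 5 \left(-3\right),7 \right)}}{45} + \frac{P{\left(\left(-1\right) \left(-2\right) \right)}}{-4}\right) \left(-672\right) = \left(\frac{7 - \left(1 + 5 \left(-3\right)\right)}{45} + 1 \frac{1}{-4}\right) \left(-672\right) = \left(\left(7 - \left(1 - 15\right)\right) \frac{1}{45} + 1 \left(- \frac{1}{4}\right)\right) \left(-672\right) = \left(\left(7 - -14\right) \frac{1}{45} - \frac{1}{4}\right) \left(-672\right) = \left(\left(7 + 14\right) \frac{1}{45} - \frac{1}{4}\right) \left(-672\right) = \left(21 \cdot \frac{1}{45} - \frac{1}{4}\right) \left(-672\right) = \left(\frac{7}{15} - \frac{1}{4}\right) \left(-672\right) = \frac{13}{60} \left(-672\right) = - \frac{728}{5}$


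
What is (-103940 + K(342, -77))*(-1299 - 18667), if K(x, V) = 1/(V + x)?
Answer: 549945480634/265 ≈ 2.0753e+9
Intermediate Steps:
(-103940 + K(342, -77))*(-1299 - 18667) = (-103940 + 1/(-77 + 342))*(-1299 - 18667) = (-103940 + 1/265)*(-19966) = -27544099/265*(-19966) = 549945480634/265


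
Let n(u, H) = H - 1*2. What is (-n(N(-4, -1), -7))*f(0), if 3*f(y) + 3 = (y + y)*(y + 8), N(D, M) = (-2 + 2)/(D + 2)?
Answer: -9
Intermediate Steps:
N(D, M) = 0 (N(D, M) = 0/(2 + D) = 0)
n(u, H) = -2 + H (n(u, H) = H - 2 = -2 + H)
f(y) = -1 + 2*y*(8 + y)/3 (f(y) = -1 + ((y + y)*(y + 8))/3 = -1 + ((2*y)*(8 + y))/3 = -1 + (2*y*(8 + y))/3 = -1 + 2*y*(8 + y)/3)
(-n(N(-4, -1), -7))*f(0) = (-(-2 - 7))*(-1 + (⅔)*0² + (16/3)*0) = (-1*(-9))*(-1 + (⅔)*0 + 0) = 9*(-1 + 0 + 0) = 9*(-1) = -9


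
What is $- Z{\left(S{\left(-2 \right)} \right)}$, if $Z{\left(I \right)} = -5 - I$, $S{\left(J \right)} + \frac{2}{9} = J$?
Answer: $\frac{25}{9} \approx 2.7778$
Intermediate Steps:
$S{\left(J \right)} = - \frac{2}{9} + J$
$- Z{\left(S{\left(-2 \right)} \right)} = - (-5 - \left(- \frac{2}{9} - 2\right)) = - (-5 - - \frac{20}{9}) = - (-5 + \frac{20}{9}) = \left(-1\right) \left(- \frac{25}{9}\right) = \frac{25}{9}$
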